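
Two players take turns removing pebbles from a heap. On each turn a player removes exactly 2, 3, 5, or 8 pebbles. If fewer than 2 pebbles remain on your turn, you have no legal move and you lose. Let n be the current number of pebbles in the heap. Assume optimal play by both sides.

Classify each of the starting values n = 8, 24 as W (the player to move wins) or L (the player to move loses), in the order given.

Label each position W (a win for the player to move) or L (a loss). A position with no legal move is L; any other position is W exactly when some move reaches an L, and L when every move reaches a W.
n=0: no move → L
n=1: no move → L
n=2: can move to 0, which is L ⇒ W
n=3: can move to 1, which is L ⇒ W
n=4: can move to 1, which is L ⇒ W
n=5: can move to 0, which is L ⇒ W
n=6: can move to 1, which is L ⇒ W
n=7: moves to 5(W), 4(W), 2(W); every one is W ⇒ L
n=8: can move to 0, which is L ⇒ W
n=9: can move to 7, which is L ⇒ W
n=10: can move to 7, which is L ⇒ W
n=11: moves to 9(W), 8(W), 6(W), 3(W); every one is W ⇒ L
n=12: can move to 7, which is L ⇒ W
n=13: can move to 11, which is L ⇒ W
n=14: can move to 11, which is L ⇒ W
n=15: can move to 7, which is L ⇒ W
n=16: can move to 11, which is L ⇒ W
n=17: moves to 15(W), 14(W), 12(W), 9(W); every one is W ⇒ L
n=18: moves to 16(W), 15(W), 13(W), 10(W); every one is W ⇒ L
n=19: can move to 17, which is L ⇒ W
n=20: can move to 18, which is L ⇒ W
n=21: can move to 18, which is L ⇒ W
n=22: can move to 17, which is L ⇒ W
n=23: can move to 18, which is L ⇒ W
n=24: moves to 22(W), 21(W), 19(W), 16(W); every one is W ⇒ L

8: W, 24: L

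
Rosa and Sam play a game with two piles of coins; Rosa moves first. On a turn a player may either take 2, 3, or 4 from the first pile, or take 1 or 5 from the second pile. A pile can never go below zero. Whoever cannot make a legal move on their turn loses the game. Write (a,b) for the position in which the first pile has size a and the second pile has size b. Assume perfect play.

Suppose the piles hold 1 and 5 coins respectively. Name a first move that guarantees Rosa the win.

Move to (1,4).

Classify positions by backward induction: terminal positions (no move available) are L. From any other position, the mover wins iff some move reaches an L.
No move ever increases a pile, so every position that can arise here has a ≤ 1 and b ≤ 5; it is enough to label the cells with 0 ≤ a ≤ 1 and 0 ≤ b ≤ 5.
Every move lowers a or b (never raises either), so fill the grid row by row in increasing a, and left to right within a row: each cell's successors are then already labelled.
      b=0  b=1  b=2  b=3  b=4  b=5
a=0:    L    W    L    W    L    W
a=1:    L    W    L    W    L    W
Cells with no legal move (terminal, hence L): (0,0), (1,0).
The remaining L cells, each justified by listing all of its moves:
(0,2): only reaches (0,1)(W), which is W → L
(0,4): only reaches (0,3)(W), which is W → L
(1,2): only reaches (1,1)(W), which is W → L
(1,4): only reaches (1,3)(W), which is W → L
Every other cell has at least one move into one of the L cells above, so it is W.
From (1,5), the L positions reachable in one move are: (1,4), (1,0). Any move reaching one of these is winning.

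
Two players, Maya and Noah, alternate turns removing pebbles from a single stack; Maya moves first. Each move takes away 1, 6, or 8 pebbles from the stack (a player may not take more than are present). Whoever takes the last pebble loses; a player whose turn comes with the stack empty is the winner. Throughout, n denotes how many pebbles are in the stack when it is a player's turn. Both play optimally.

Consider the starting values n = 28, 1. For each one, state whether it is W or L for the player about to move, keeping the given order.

Compute win/loss labels from the base case upward. A position with no move is W. Any other position is W if it can reach an L in one move, else L.
n=0: no move; the opponent has just taken the last pebble and therefore loses → W
n=1: L (sole option 0(W) is W)
n=2: W (go to 1, an L position)
n=3: L (sole option 2(W) is W)
n=4: W (go to 3, an L position)
n=5: L (sole option 4(W) is W)
n=6: W (go to 5, an L position)
n=7: W (go to 1, an L position)
n=8: L (options 7(W), 2(W), 0(W) are all W)
n=9: W (go to 8, an L position)
n=10: L (options 9(W), 4(W), 2(W) are all W)
n=11: W (go to 10, an L position)
n=12: L (options 11(W), 6(W), 4(W) are all W)
n=13: W (go to 12, an L position)
n=14: W (go to 8, an L position)
n=15: L (options 14(W), 9(W), 7(W) are all W)
n=16: W (go to 15, an L position)
n=17: L (options 16(W), 11(W), 9(W) are all W)
n=18: W (go to 17, an L position)
n=19: L (options 18(W), 13(W), 11(W) are all W)
n=20: W (go to 19, an L position)
n=21: W (go to 15, an L position)
n=22: L (options 21(W), 16(W), 14(W) are all W)
n=23: W (go to 22, an L position)
n=24: L (options 23(W), 18(W), 16(W) are all W)
n=25: W (go to 24, an L position)
n=26: L (options 25(W), 20(W), 18(W) are all W)
n=27: W (go to 26, an L position)
n=28: W (go to 22, an L position)

28: W, 1: L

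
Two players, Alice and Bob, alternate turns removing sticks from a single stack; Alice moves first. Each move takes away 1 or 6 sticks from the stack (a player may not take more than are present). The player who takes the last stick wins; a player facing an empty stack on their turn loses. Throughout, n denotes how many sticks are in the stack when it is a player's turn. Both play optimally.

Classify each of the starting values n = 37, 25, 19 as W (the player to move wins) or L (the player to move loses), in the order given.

Build the W/L table. Terminal = L. A non-terminal position is W if it has a move to some L; otherwise it is L.
n=0: no move → L
n=1: W (go to 0, an L position)
n=2: L (sole option 1(W) is W)
n=3: W (go to 2, an L position)
n=4: L (sole option 3(W) is W)
n=5: W (go to 4, an L position)
n=6: W (go to 0, an L position)
n=7: L (options 6(W), 1(W) are all W)
n=8: W (go to 7, an L position)
n=9: L (options 8(W), 3(W) are all W)
n=10: W (go to 9, an L position)
n=11: L (options 10(W), 5(W) are all W)
n=12: W (go to 11, an L position)
n=13: W (go to 7, an L position)
n=14: L (options 13(W), 8(W) are all W)
n=15: W (go to 14, an L position)
n=16: L (options 15(W), 10(W) are all W)
n=17: W (go to 16, an L position)
n=18: L (options 17(W), 12(W) are all W)
n=19: W (go to 18, an L position)
n=20: W (go to 14, an L position)
n=21: L (options 20(W), 15(W) are all W)
n=22: W (go to 21, an L position)
n=23: L (options 22(W), 17(W) are all W)
n=24: W (go to 23, an L position)
n=25: L (options 24(W), 19(W) are all W)
n=26: W (go to 25, an L position)
n=27: W (go to 21, an L position)
n=28: L (options 27(W), 22(W) are all W)
n=29: W (go to 28, an L position)
n=30: L (options 29(W), 24(W) are all W)
n=31: W (go to 30, an L position)
n=32: L (options 31(W), 26(W) are all W)
n=33: W (go to 32, an L position)
n=34: W (go to 28, an L position)
n=35: L (options 34(W), 29(W) are all W)
n=36: W (go to 35, an L position)
n=37: L (options 36(W), 31(W) are all W)

37: L, 25: L, 19: W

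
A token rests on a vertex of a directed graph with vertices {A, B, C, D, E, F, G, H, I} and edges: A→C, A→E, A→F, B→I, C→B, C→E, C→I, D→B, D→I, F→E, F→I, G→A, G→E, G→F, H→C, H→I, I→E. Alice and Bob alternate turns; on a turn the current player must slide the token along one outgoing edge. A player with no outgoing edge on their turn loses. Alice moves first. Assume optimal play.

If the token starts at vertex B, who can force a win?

Bob wins.

Use the standard recursion: the mover loses at a terminal position; elsewhere, the mover wins exactly when some move hands the opponent an L position.
Every edge goes from a vertex to one that appears earlier in the order E, I, B, C, F, A, G, D, H, so processing vertices in that order labels each vertex after all of its successors.
E: no outgoing edge → L
I: reaches L-position E → W
B: only reaches I(W), which is W → L
C: reaches L-position B → W
F: reaches L-position E → W
A: reaches L-position E → W
G: reaches L-position E → W
D: reaches L-position B → W
H: only reaches C(W), I(W), all W → L
The starting position B is L: whatever Alice does, the opponent receives a W position.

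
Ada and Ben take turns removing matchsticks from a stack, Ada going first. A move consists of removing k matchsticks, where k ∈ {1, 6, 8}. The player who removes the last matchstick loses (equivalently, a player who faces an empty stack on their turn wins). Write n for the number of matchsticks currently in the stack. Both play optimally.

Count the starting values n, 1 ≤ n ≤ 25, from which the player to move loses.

Work bottom-up. With no move the player to move wins. Otherwise the position is W if at least one move leads to an L position for the opponent, and L if every move leads to a W.
n=0: no move; the opponent has just taken the last matchstick and therefore loses → W
n=1: the only move is to 0(W), a W ⇒ L
n=2: can move to 1, which is L ⇒ W
n=3: the only move is to 2(W), a W ⇒ L
n=4: can move to 3, which is L ⇒ W
n=5: the only move is to 4(W), a W ⇒ L
n=6: can move to 5, which is L ⇒ W
n=7: can move to 1, which is L ⇒ W
n=8: moves to 7(W), 2(W), 0(W); every one is W ⇒ L
n=9: can move to 8, which is L ⇒ W
n=10: moves to 9(W), 4(W), 2(W); every one is W ⇒ L
n=11: can move to 10, which is L ⇒ W
n=12: moves to 11(W), 6(W), 4(W); every one is W ⇒ L
n=13: can move to 12, which is L ⇒ W
n=14: can move to 8, which is L ⇒ W
n=15: moves to 14(W), 9(W), 7(W); every one is W ⇒ L
n=16: can move to 15, which is L ⇒ W
n=17: moves to 16(W), 11(W), 9(W); every one is W ⇒ L
n=18: can move to 17, which is L ⇒ W
n=19: moves to 18(W), 13(W), 11(W); every one is W ⇒ L
n=20: can move to 19, which is L ⇒ W
n=21: can move to 15, which is L ⇒ W
n=22: moves to 21(W), 16(W), 14(W); every one is W ⇒ L
n=23: can move to 22, which is L ⇒ W
n=24: moves to 23(W), 18(W), 16(W); every one is W ⇒ L
n=25: can move to 24, which is L ⇒ W
L entries with 1 ≤ n ≤ 25 (the range starts at n=1): n = 1, 3, 5, 8, 10, 12, 15, 17, 19, 22, 24; that makes 11.

11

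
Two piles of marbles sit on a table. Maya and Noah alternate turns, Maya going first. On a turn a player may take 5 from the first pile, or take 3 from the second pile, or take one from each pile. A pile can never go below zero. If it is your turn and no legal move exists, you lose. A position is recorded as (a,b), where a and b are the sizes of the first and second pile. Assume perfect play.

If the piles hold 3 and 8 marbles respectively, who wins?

Noah wins.

Use the standard recursion: the mover loses at a terminal position; elsewhere, the mover wins exactly when some move hands the opponent an L position.
No move ever increases a pile, so every position that can arise here has a ≤ 3 and b ≤ 8; it is enough to label the cells with 0 ≤ a ≤ 3 and 0 ≤ b ≤ 8.
Every move lowers a or b (never raises either), so fill the grid row by row in increasing a, and left to right within a row: each cell's successors are then already labelled.
      b=0  b=1  b=2  b=3  b=4  b=5  b=6  b=7  b=8
a=0:    L    L    L    W    W    W    L    L    L
a=1:    L    W    W    W    L    L    L    W    W
a=2:    L    W    L    W    L    W    W    W    L
a=3:    L    W    L    W    L    W    L    W    L
Cells with no legal move (terminal, hence L): (0,0), (0,1), (0,2), (1,0), (2,0), (3,0).
The remaining L cells, each justified by listing all of its moves:
(0,6): the only move is to (0,3)(W), a W ⇒ L
(0,7): the only move is to (0,4)(W), a W ⇒ L
(0,8): the only move is to (0,5)(W), a W ⇒ L
(1,4): moves to (1,1)(W), (0,3)(W); every one is W ⇒ L
(1,5): moves to (1,2)(W), (0,4)(W); every one is W ⇒ L
(1,6): moves to (1,3)(W), (0,5)(W); every one is W ⇒ L
(2,2): the only move is to (1,1)(W), a W ⇒ L
(2,4): moves to (2,1)(W), (1,3)(W); every one is W ⇒ L
(2,8): moves to (2,5)(W), (1,7)(W); every one is W ⇒ L
(3,2): the only move is to (2,1)(W), a W ⇒ L
(3,4): moves to (3,1)(W), (2,3)(W); every one is W ⇒ L
(3,6): moves to (3,3)(W), (2,5)(W); every one is W ⇒ L
(3,8): moves to (3,5)(W), (2,7)(W); every one is W ⇒ L
Every other cell has at least one move into one of the L cells above, so it is W.
Every move from (3,8) reaches a W position, so the mover loses.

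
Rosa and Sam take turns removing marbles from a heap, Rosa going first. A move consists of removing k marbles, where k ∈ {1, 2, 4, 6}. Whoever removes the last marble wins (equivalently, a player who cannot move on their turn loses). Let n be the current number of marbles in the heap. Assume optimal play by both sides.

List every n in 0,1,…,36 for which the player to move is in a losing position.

Label each position W (a win for the player to move) or L (a loss). A position with no legal move is L; any other position is W exactly when some move reaches an L, and L when every move reaches a W.
n=0: no move → L
n=1: reaches L-position 0 → W
n=2: reaches L-position 0 → W
n=3: only reaches 2(W), 1(W), all W → L
n=4: reaches L-position 3 → W
n=5: reaches L-position 3 → W
n=6: reaches L-position 0 → W
n=7: reaches L-position 3 → W
n=8: only reaches 7(W), 6(W), 4(W), 2(W), all W → L
n=9: reaches L-position 8 → W
n=10: reaches L-position 8 → W
n=11: only reaches 10(W), 9(W), 7(W), 5(W), all W → L
n=12: reaches L-position 11 → W
n=13: reaches L-position 11 → W
n=14: reaches L-position 8 → W
n=15: reaches L-position 11 → W
n=16: only reaches 15(W), 14(W), 12(W), 10(W), all W → L
n=17: reaches L-position 16 → W
n=18: reaches L-position 16 → W
n=19: only reaches 18(W), 17(W), 15(W), 13(W), all W → L
n=20: reaches L-position 19 → W
n=21: reaches L-position 19 → W
n=22: reaches L-position 16 → W
n=23: reaches L-position 19 → W
n=24: only reaches 23(W), 22(W), 20(W), 18(W), all W → L
n=25: reaches L-position 24 → W
n=26: reaches L-position 24 → W
n=27: only reaches 26(W), 25(W), 23(W), 21(W), all W → L
n=28: reaches L-position 27 → W
n=29: reaches L-position 27 → W
n=30: reaches L-position 24 → W
n=31: reaches L-position 27 → W
n=32: only reaches 31(W), 30(W), 28(W), 26(W), all W → L
n=33: reaches L-position 32 → W
n=34: reaches L-position 32 → W
n=35: only reaches 34(W), 33(W), 31(W), 29(W), all W → L
n=36: reaches L-position 35 → W
The losing starting values of n are exactly the entries labelled L in this table (10 of them).

0, 3, 8, 11, 16, 19, 24, 27, 32, 35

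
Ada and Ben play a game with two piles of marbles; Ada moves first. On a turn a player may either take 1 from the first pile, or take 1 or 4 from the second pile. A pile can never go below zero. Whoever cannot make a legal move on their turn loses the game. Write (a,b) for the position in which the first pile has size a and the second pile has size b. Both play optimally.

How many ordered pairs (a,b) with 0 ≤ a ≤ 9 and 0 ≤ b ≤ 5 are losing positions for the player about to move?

Label each position W (a win for the player to move) or L (a loss). A position with no legal move is L; any other position is W exactly when some move reaches an L, and L when every move reaches a W.
Every move lowers a or b (never raises either), so fill the grid row by row in increasing a, and left to right within a row: each cell's successors are then already labelled.
      b=0  b=1  b=2  b=3  b=4  b=5
a=0:    L    W    L    W    W    L
a=1:    W    L    W    L    W    W
a=2:    L    W    L    W    W    L
a=3:    W    L    W    L    W    W
a=4:    L    W    L    W    W    L
a=5:    W    L    W    L    W    W
a=6:    L    W    L    W    W    L
a=7:    W    L    W    L    W    W
a=8:    L    W    L    W    W    L
a=9:    W    L    W    L    W    W
Cells with no legal move (terminal, hence L): (0,0).
The remaining L cells, each justified by listing all of its moves:
(0,2): the only move is to (0,1)(W), a W ⇒ L
(0,5): moves to (0,4)(W), (0,1)(W); every one is W ⇒ L
(1,1): moves to (0,1)(W), (1,0)(W); every one is W ⇒ L
(1,3): moves to (0,3)(W), (1,2)(W); every one is W ⇒ L
(2,0): the only move is to (1,0)(W), a W ⇒ L
(2,2): moves to (1,2)(W), (2,1)(W); every one is W ⇒ L
(2,5): moves to (1,5)(W), (2,4)(W), (2,1)(W); every one is W ⇒ L
(3,1): moves to (2,1)(W), (3,0)(W); every one is W ⇒ L
(3,3): moves to (2,3)(W), (3,2)(W); every one is W ⇒ L
(4,0): the only move is to (3,0)(W), a W ⇒ L
(4,2): moves to (3,2)(W), (4,1)(W); every one is W ⇒ L
(4,5): moves to (3,5)(W), (4,4)(W), (4,1)(W); every one is W ⇒ L
(5,1): moves to (4,1)(W), (5,0)(W); every one is W ⇒ L
(5,3): moves to (4,3)(W), (5,2)(W); every one is W ⇒ L
(6,0): the only move is to (5,0)(W), a W ⇒ L
(6,2): moves to (5,2)(W), (6,1)(W); every one is W ⇒ L
(6,5): moves to (5,5)(W), (6,4)(W), (6,1)(W); every one is W ⇒ L
(7,1): moves to (6,1)(W), (7,0)(W); every one is W ⇒ L
(7,3): moves to (6,3)(W), (7,2)(W); every one is W ⇒ L
(8,0): the only move is to (7,0)(W), a W ⇒ L
(8,2): moves to (7,2)(W), (8,1)(W); every one is W ⇒ L
(8,5): moves to (7,5)(W), (8,4)(W), (8,1)(W); every one is W ⇒ L
(9,1): moves to (8,1)(W), (9,0)(W); every one is W ⇒ L
(9,3): moves to (8,3)(W), (9,2)(W); every one is W ⇒ L
Every other cell has at least one move into one of the L cells above, so it is W.
L cells per row: a=0: 3, a=1: 2, a=2: 3, a=3: 2, a=4: 3, a=5: 2, a=6: 3, a=7: 2, a=8: 3, a=9: 2; total 25.

25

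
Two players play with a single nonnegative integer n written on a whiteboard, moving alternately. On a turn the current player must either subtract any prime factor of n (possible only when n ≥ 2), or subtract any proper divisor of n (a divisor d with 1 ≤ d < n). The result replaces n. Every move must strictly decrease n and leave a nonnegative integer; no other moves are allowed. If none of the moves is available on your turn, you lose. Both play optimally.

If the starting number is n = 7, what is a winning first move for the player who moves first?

Move to 0.

Use the standard recursion: the mover loses at a terminal position; elsewhere, the mover wins exactly when some move hands the opponent an L position.
n=0: no move → L
n=1: no move → L
n=2: reaches L-position 0 → W
n=3: reaches L-position 0 → W
n=4: only reaches 2(W), 3(W), all W → L
n=5: reaches L-position 0 → W
n=6: reaches L-position 4 → W
n=7: reaches L-position 0 → W
From 7, the L positions reachable in one move are: 0.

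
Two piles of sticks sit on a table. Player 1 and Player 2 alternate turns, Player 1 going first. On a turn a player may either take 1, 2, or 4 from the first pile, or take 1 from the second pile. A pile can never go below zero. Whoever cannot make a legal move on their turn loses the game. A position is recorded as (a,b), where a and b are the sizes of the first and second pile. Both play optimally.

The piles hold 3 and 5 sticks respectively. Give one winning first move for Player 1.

Use the standard recursion: the mover loses at a terminal position; elsewhere, the mover wins exactly when some move hands the opponent an L position.
No move ever increases a pile, so every position that can arise here has a ≤ 3 and b ≤ 5; it is enough to label the cells with 0 ≤ a ≤ 3 and 0 ≤ b ≤ 5.
Every move lowers a or b (never raises either), so fill the grid row by row in increasing a, and left to right within a row: each cell's successors are then already labelled.
      b=0  b=1  b=2  b=3  b=4  b=5
a=0:    L    W    L    W    L    W
a=1:    W    L    W    L    W    L
a=2:    W    W    W    W    W    W
a=3:    L    W    L    W    L    W
Cells with no legal move (terminal, hence L): (0,0).
The remaining L cells, each justified by listing all of its moves:
(0,2): L (sole option (0,1)(W) is W)
(0,4): L (sole option (0,3)(W) is W)
(1,1): L (options (0,1)(W), (1,0)(W) are all W)
(1,3): L (options (0,3)(W), (1,2)(W) are all W)
(1,5): L (options (0,5)(W), (1,4)(W) are all W)
(3,0): L (options (2,0)(W), (1,0)(W) are all W)
(3,2): L (options (2,2)(W), (1,2)(W), (3,1)(W) are all W)
(3,4): L (options (2,4)(W), (1,4)(W), (3,3)(W) are all W)
Every other cell has at least one move into one of the L cells above, so it is W.
From (3,5), the L positions reachable in one move are: (1,5), (3,4). Any move reaching one of these is winning.

Move to (1,5).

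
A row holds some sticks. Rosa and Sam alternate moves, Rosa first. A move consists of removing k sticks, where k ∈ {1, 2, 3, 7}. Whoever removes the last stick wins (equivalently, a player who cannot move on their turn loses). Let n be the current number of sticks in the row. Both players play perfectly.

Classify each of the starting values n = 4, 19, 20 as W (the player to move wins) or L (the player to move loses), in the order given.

4: L, 19: W, 20: L

Classify positions by backward induction: terminal positions (no move available) are L. From any other position, the mover wins iff some move reaches an L.
n=0: no move → L
n=1: →0(L), so W
n=2: →0(L), so W
n=3: →0(L), so W
n=4: →3(W), 2(W), 1(W) — all W, so L
n=5: →4(L), so W
n=6: →4(L), so W
n=7: →4(L), so W
n=8: →7(W), 6(W), 5(W), 1(W) — all W, so L
n=9: →8(L), so W
n=10: →8(L), so W
n=11: →8(L), so W
n=12: →11(W), 10(W), 9(W), 5(W) — all W, so L
n=13: →12(L), so W
n=14: →12(L), so W
n=15: →12(L), so W
n=16: →15(W), 14(W), 13(W), 9(W) — all W, so L
n=17: →16(L), so W
n=18: →16(L), so W
n=19: →16(L), so W
n=20: →19(W), 18(W), 17(W), 13(W) — all W, so L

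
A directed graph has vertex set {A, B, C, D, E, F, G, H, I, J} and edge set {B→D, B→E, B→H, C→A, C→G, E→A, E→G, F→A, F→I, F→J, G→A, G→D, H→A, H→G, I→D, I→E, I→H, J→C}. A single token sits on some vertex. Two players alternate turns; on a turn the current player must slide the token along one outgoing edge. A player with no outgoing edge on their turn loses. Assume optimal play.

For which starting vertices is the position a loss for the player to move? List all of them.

Build the W/L table. Terminal = L. A non-terminal position is W if it has a move to some L; otherwise it is L.
Every edge goes from a vertex to one that appears earlier in the order D, A, G, E, H, I, C, B, J, F, so processing vertices in that order labels each vertex after all of its successors.
D: no outgoing edge → L
A: no outgoing edge → L
G: reaches L-position A → W
E: reaches L-position A → W
H: reaches L-position A → W
I: reaches L-position D → W
C: reaches L-position A → W
B: reaches L-position D → W
J: only reaches C(W), which is W → L
F: reaches L-position J → W
Reading off the rows marked L gives the requested list; there are 3 such vertices.

A, D, J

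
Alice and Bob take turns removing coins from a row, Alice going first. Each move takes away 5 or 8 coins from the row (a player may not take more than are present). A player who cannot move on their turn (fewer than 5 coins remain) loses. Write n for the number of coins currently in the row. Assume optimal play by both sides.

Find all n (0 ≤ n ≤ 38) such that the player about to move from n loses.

0, 1, 2, 3, 4, 13, 14, 15, 16, 17, 26, 27, 28, 29, 30

Build the W/L table. Terminal = L. A non-terminal position is W if it has a move to some L; otherwise it is L.
n=0: no move → L
n=1: no move → L
n=2: no move → L
n=3: no move → L
n=4: no move → L
n=5: →0(L), so W
n=6: →1(L), so W
n=7: →2(L), so W
n=8: →3(L), so W
n=9: →4(L), so W
n=10: →2(L), so W
n=11: →3(L), so W
n=12: →4(L), so W
n=13: →8(W), 5(W) — all W, so L
n=14: →9(W), 6(W) — all W, so L
n=15: →10(W), 7(W) — all W, so L
n=16: →11(W), 8(W) — all W, so L
n=17: →12(W), 9(W) — all W, so L
n=18: →13(L), so W
n=19: →14(L), so W
n=20: →15(L), so W
n=21: →16(L), so W
n=22: →17(L), so W
n=23: →15(L), so W
n=24: →16(L), so W
n=25: →17(L), so W
n=26: →21(W), 18(W) — all W, so L
n=27: →22(W), 19(W) — all W, so L
n=28: →23(W), 20(W) — all W, so L
n=29: →24(W), 21(W) — all W, so L
n=30: →25(W), 22(W) — all W, so L
n=31: →26(L), so W
n=32: →27(L), so W
n=33: →28(L), so W
n=34: →29(L), so W
n=35: →30(L), so W
n=36: →28(L), so W
n=37: →29(L), so W
n=38: →30(L), so W
Reading off the rows marked L gives the requested list; there are 15 such values of n.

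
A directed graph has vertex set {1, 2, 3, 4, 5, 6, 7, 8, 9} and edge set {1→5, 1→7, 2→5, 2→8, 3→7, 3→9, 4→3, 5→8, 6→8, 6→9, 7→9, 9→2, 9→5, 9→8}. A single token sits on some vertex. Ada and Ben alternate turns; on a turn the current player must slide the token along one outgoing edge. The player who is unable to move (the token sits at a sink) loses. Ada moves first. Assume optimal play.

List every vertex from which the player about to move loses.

4, 7, 8

Label each position W (a win for the player to move) or L (a loss). A position with no legal move is L; any other position is W exactly when some move reaches an L, and L when every move reaches a W.
Every edge goes from a vertex to one that appears earlier in the order 8, 5, 2, 9, 7, 3, 6, 1, 4, so processing vertices in that order labels each vertex after all of its successors.
8: no outgoing edge → L
5: →8(L), so W
2: →8(L), so W
9: →8(L), so W
7: →9(W) only, which is W, so L
3: →7(L), so W
6: →8(L), so W
1: →7(L), so W
4: →3(W) only, which is W, so L
The losing starting vertices are exactly the entries labelled L in this table (3 of them).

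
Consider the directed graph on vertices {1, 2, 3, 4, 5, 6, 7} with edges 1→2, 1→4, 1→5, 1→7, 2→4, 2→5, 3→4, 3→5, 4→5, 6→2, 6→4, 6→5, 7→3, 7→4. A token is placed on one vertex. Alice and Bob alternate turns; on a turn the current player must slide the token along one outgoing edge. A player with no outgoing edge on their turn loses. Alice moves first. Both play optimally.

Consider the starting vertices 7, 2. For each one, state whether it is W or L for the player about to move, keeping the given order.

Positions with no move are L. A position that does have a move is losing for the player to move precisely when every available move leads to a winning position for the opponent. Fill in the labels:
Every edge goes from a vertex to one that appears earlier in the order 5, 4, 2, 6, 3, 7, 1, so processing vertices in that order labels each vertex after all of its successors.
5: no outgoing edge → L
4: reaches L-position 5 → W
2: reaches L-position 5 → W
6: reaches L-position 5 → W
3: reaches L-position 5 → W
7: only reaches 3(W), 4(W), all W → L
1: reaches L-position 7 → W

7: L, 2: W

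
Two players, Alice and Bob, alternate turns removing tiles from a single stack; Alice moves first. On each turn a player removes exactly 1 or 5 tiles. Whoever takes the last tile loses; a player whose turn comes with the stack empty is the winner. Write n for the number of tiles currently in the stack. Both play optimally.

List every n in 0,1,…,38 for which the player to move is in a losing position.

Label each position W (a win for the player to move) or L (a loss). A position with no legal move is W; any other position is W exactly when some move reaches an L, and L when every move reaches a W.
n=0: no move; the opponent has just taken the last tile and therefore loses → W
n=1: →0(W) only, which is W, so L
n=2: →1(L), so W
n=3: →2(W) only, which is W, so L
n=4: →3(L), so W
n=5: →4(W), 0(W) — all W, so L
n=6: →5(L), so W
n=7: →6(W), 2(W) — all W, so L
n=8: →7(L), so W
n=9: →8(W), 4(W) — all W, so L
n=10: →9(L), so W
n=11: →10(W), 6(W) — all W, so L
n=12: →11(L), so W
n=13: →12(W), 8(W) — all W, so L
n=14: →13(L), so W
n=15: →14(W), 10(W) — all W, so L
n=16: →15(L), so W
n=17: →16(W), 12(W) — all W, so L
n=18: →17(L), so W
n=19: →18(W), 14(W) — all W, so L
n=20: →19(L), so W
n=21: →20(W), 16(W) — all W, so L
n=22: →21(L), so W
n=23: →22(W), 18(W) — all W, so L
n=24: →23(L), so W
n=25: →24(W), 20(W) — all W, so L
n=26: →25(L), so W
n=27: →26(W), 22(W) — all W, so L
n=28: →27(L), so W
n=29: →28(W), 24(W) — all W, so L
n=30: →29(L), so W
n=31: →30(W), 26(W) — all W, so L
n=32: →31(L), so W
n=33: →32(W), 28(W) — all W, so L
n=34: →33(L), so W
n=35: →34(W), 30(W) — all W, so L
n=36: →35(L), so W
n=37: →36(W), 32(W) — all W, so L
n=38: →37(L), so W
Reading off the rows marked L gives the requested list; there are 19 such values of n.

1, 3, 5, 7, 9, 11, 13, 15, 17, 19, 21, 23, 25, 27, 29, 31, 33, 35, 37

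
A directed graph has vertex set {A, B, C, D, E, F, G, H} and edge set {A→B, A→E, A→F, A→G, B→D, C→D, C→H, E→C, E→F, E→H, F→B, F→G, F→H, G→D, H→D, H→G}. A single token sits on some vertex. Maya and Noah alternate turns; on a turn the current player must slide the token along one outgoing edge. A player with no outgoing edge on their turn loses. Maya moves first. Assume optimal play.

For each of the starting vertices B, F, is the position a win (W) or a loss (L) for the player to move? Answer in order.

Label each position W (a win for the player to move) or L (a loss). A position with no legal move is L; any other position is W exactly when some move reaches an L, and L when every move reaches a W.
Every edge goes from a vertex to one that appears earlier in the order D, G, H, B, F, C, E, A, so processing vertices in that order labels each vertex after all of its successors.
D: no outgoing edge → L
G: can move to D, which is L ⇒ W
H: can move to D, which is L ⇒ W
B: can move to D, which is L ⇒ W
F: moves to B(W), H(W), G(W); every one is W ⇒ L
C: can move to D, which is L ⇒ W
E: can move to F, which is L ⇒ W
A: can move to F, which is L ⇒ W

B: W, F: L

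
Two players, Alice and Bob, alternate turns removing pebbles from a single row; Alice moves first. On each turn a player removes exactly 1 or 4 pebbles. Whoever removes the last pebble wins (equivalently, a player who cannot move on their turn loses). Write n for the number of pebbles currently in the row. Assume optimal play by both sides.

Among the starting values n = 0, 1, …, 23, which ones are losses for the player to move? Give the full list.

0, 2, 5, 7, 10, 12, 15, 17, 20, 22

Use the standard recursion: the mover loses at a terminal position; elsewhere, the mover wins exactly when some move hands the opponent an L position.
n=0: no move → L
n=1: →0(L), so W
n=2: →1(W) only, which is W, so L
n=3: →2(L), so W
n=4: →0(L), so W
n=5: →4(W), 1(W) — all W, so L
n=6: →5(L), so W
n=7: →6(W), 3(W) — all W, so L
n=8: →7(L), so W
n=9: →5(L), so W
n=10: →9(W), 6(W) — all W, so L
n=11: →10(L), so W
n=12: →11(W), 8(W) — all W, so L
n=13: →12(L), so W
n=14: →10(L), so W
n=15: →14(W), 11(W) — all W, so L
n=16: →15(L), so W
n=17: →16(W), 13(W) — all W, so L
n=18: →17(L), so W
n=19: →15(L), so W
n=20: →19(W), 16(W) — all W, so L
n=21: →20(L), so W
n=22: →21(W), 18(W) — all W, so L
n=23: →22(L), so W
Reading off the rows marked L gives the requested list; there are 10 such values of n.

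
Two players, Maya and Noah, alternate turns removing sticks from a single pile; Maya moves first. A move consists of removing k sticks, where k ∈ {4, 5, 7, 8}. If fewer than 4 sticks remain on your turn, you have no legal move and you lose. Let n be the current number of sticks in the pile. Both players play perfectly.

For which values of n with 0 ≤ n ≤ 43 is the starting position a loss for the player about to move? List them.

0, 1, 2, 3, 12, 13, 14, 15, 24, 25, 26, 27, 36, 37, 38, 39

Work bottom-up. With no move the player to move loses. Otherwise the position is W if at least one move leads to an L position for the opponent, and L if every move leads to a W.
n=0: no move → L
n=1: no move → L
n=2: no move → L
n=3: no move → L
n=4: →0(L), so W
n=5: →1(L), so W
n=6: →2(L), so W
n=7: →3(L), so W
n=8: →3(L), so W
n=9: →2(L), so W
n=10: →3(L), so W
n=11: →3(L), so W
n=12: →8(W), 7(W), 5(W), 4(W) — all W, so L
n=13: →9(W), 8(W), 6(W), 5(W) — all W, so L
n=14: →10(W), 9(W), 7(W), 6(W) — all W, so L
n=15: →11(W), 10(W), 8(W), 7(W) — all W, so L
n=16: →12(L), so W
n=17: →13(L), so W
n=18: →14(L), so W
n=19: →15(L), so W
n=20: →15(L), so W
n=21: →14(L), so W
n=22: →15(L), so W
n=23: →15(L), so W
n=24: →20(W), 19(W), 17(W), 16(W) — all W, so L
n=25: →21(W), 20(W), 18(W), 17(W) — all W, so L
n=26: →22(W), 21(W), 19(W), 18(W) — all W, so L
n=27: →23(W), 22(W), 20(W), 19(W) — all W, so L
n=28: →24(L), so W
n=29: →25(L), so W
n=30: →26(L), so W
n=31: →27(L), so W
n=32: →27(L), so W
n=33: →26(L), so W
n=34: →27(L), so W
n=35: →27(L), so W
n=36: →32(W), 31(W), 29(W), 28(W) — all W, so L
n=37: →33(W), 32(W), 30(W), 29(W) — all W, so L
n=38: →34(W), 33(W), 31(W), 30(W) — all W, so L
n=39: →35(W), 34(W), 32(W), 31(W) — all W, so L
n=40: →36(L), so W
n=41: →37(L), so W
n=42: →38(L), so W
n=43: →39(L), so W
The losing starting values of n are exactly the entries labelled L in this table (16 of them).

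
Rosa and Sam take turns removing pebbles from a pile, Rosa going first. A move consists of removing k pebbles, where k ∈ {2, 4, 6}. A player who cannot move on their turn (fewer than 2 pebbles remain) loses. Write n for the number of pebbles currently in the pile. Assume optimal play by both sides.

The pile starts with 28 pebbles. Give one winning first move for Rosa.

Remove 4, leaving 24.

Build the W/L table. Terminal = L. A non-terminal position is W if it has a move to some L; otherwise it is L.
n=0: no move → L
n=1: no move → L
n=2: reaches L-position 0 → W
n=3: reaches L-position 1 → W
n=4: reaches L-position 0 → W
n=5: reaches L-position 1 → W
n=6: reaches L-position 0 → W
n=7: reaches L-position 1 → W
n=8: only reaches 6(W), 4(W), 2(W), all W → L
n=9: only reaches 7(W), 5(W), 3(W), all W → L
n=10: reaches L-position 8 → W
n=11: reaches L-position 9 → W
n=12: reaches L-position 8 → W
n=13: reaches L-position 9 → W
n=14: reaches L-position 8 → W
n=15: reaches L-position 9 → W
n=16: only reaches 14(W), 12(W), 10(W), all W → L
n=17: only reaches 15(W), 13(W), 11(W), all W → L
n=18: reaches L-position 16 → W
n=19: reaches L-position 17 → W
n=20: reaches L-position 16 → W
n=21: reaches L-position 17 → W
n=22: reaches L-position 16 → W
n=23: reaches L-position 17 → W
n=24: only reaches 22(W), 20(W), 18(W), all W → L
n=25: only reaches 23(W), 21(W), 19(W), all W → L
n=26: reaches L-position 24 → W
n=27: reaches L-position 25 → W
n=28: reaches L-position 24 → W
From 28, the L positions reachable in one move are: 24.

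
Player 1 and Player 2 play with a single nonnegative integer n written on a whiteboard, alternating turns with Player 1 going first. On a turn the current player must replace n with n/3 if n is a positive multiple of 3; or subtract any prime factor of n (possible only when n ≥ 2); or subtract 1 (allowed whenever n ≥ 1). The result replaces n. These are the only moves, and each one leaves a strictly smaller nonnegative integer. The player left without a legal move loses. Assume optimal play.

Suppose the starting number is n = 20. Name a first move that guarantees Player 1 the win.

Move to 18.

Compute win/loss labels from the base case upward. A position with no move is L. Any other position is W if it can reach an L in one move, else L.
n=0: no move → L
n=1: reaches L-position 0 → W
n=2: reaches L-position 0 → W
n=3: reaches L-position 0 → W
n=4: only reaches 2(W), 3(W), all W → L
n=5: reaches L-position 0 → W
n=6: reaches L-position 4 → W
n=7: reaches L-position 0 → W
n=8: only reaches 6(W), 7(W), all W → L
n=9: reaches L-position 8 → W
n=10: reaches L-position 8 → W
n=11: reaches L-position 0 → W
n=12: reaches L-position 4 → W
n=13: reaches L-position 0 → W
n=14: only reaches 7(W), 12(W), 13(W), all W → L
n=15: reaches L-position 14 → W
n=16: reaches L-position 14 → W
n=17: reaches L-position 0 → W
n=18: only reaches 6(W), 15(W), 16(W), 17(W), all W → L
n=19: reaches L-position 0 → W
n=20: reaches L-position 18 → W
From 20, the L positions reachable in one move are: 18.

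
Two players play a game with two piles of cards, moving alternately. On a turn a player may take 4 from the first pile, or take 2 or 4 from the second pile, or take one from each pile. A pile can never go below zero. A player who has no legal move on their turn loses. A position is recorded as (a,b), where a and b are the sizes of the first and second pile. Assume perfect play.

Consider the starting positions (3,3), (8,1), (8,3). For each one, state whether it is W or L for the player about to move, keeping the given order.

Compute win/loss labels from the base case upward. A position with no move is L. Any other position is W if it can reach an L in one move, else L.
No move ever increases a pile, so every position that can arise here has a ≤ 8 and b ≤ 3; it is enough to label the cells with 0 ≤ a ≤ 8 and 0 ≤ b ≤ 3.
Every move lowers a or b (never raises either), so fill the grid row by row in increasing a, and left to right within a row: each cell's successors are then already labelled.
      b=0  b=1  b=2  b=3
a=0:    L    L    W    W
a=1:    L    W    W    L
a=2:    L    W    W    L
a=3:    L    W    W    L
a=4:    W    W    L    L
a=5:    W    L    L    W
a=6:    W    L    W    W
a=7:    W    L    W    W
a=8:    L    L    W    W
Cells with no legal move (terminal, hence L): (0,0), (0,1), (1,0), (2,0), (3,0).
The remaining L cells, each justified by listing all of its moves:
(1,3): L (options (1,1)(W), (0,2)(W) are all W)
(2,3): L (options (2,1)(W), (1,2)(W) are all W)
(3,3): L (options (3,1)(W), (2,2)(W) are all W)
(4,2): L (options (0,2)(W), (4,0)(W), (3,1)(W) are all W)
(4,3): L (options (0,3)(W), (4,1)(W), (3,2)(W) are all W)
(5,1): L (options (1,1)(W), (4,0)(W) are all W)
(5,2): L (options (1,2)(W), (5,0)(W), (4,1)(W) are all W)
(6,1): L (options (2,1)(W), (5,0)(W) are all W)
(7,1): L (options (3,1)(W), (6,0)(W) are all W)
(8,0): L (sole option (4,0)(W) is W)
(8,1): L (options (4,1)(W), (7,0)(W) are all W)
Every other cell has at least one move into one of the L cells above, so it is W.
(3,3): one of the L cells justified above, so L
(8,1): one of the L cells justified above, so L
(8,3): the move to (4,3) reaches an L cell, so W

(3,3): L, (8,1): L, (8,3): W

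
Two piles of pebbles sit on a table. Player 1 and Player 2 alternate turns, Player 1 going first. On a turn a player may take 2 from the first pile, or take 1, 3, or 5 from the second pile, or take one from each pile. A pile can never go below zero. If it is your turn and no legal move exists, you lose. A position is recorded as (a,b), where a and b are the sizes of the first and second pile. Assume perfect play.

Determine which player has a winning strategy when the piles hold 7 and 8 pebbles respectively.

Positions with no move are L. A position that does have a move is losing for the player to move precisely when every available move leads to a winning position for the opponent. Fill in the labels:
No move ever increases a pile, so every position that can arise here has a ≤ 7 and b ≤ 8; it is enough to label the cells with 0 ≤ a ≤ 7 and 0 ≤ b ≤ 8.
Every move lowers a or b (never raises either), so fill the grid row by row in increasing a, and left to right within a row: each cell's successors are then already labelled.
      b=0  b=1  b=2  b=3  b=4  b=5  b=6  b=7  b=8
a=0:    L    W    L    W    L    W    L    W    L
a=1:    L    W    L    W    L    W    L    W    L
a=2:    W    W    W    W    W    W    W    W    W
a=3:    W    L    W    L    W    L    W    L    W
a=4:    L    W    W    W    W    W    W    L    W
a=5:    L    W    L    W    L    W    L    W    W
a=6:    W    W    L    W    L    W    L    W    L
a=7:    W    L    W    W    W    W    W    W    L
Cells with no legal move (terminal, hence L): (0,0), (1,0).
The remaining L cells, each justified by listing all of its moves:
(0,2): only reaches (0,1)(W), which is W → L
(0,4): only reaches (0,3)(W), (0,1)(W), all W → L
(0,6): only reaches (0,5)(W), (0,3)(W), (0,1)(W), all W → L
(0,8): only reaches (0,7)(W), (0,5)(W), (0,3)(W), all W → L
(1,2): only reaches (1,1)(W), (0,1)(W), all W → L
(1,4): only reaches (1,3)(W), (1,1)(W), (0,3)(W), all W → L
(1,6): only reaches (1,5)(W), (1,3)(W), (1,1)(W), (0,5)(W), all W → L
(1,8): only reaches (1,7)(W), (1,5)(W), (1,3)(W), (0,7)(W), all W → L
(3,1): only reaches (1,1)(W), (3,0)(W), (2,0)(W), all W → L
(3,3): only reaches (1,3)(W), (3,2)(W), (3,0)(W), (2,2)(W), all W → L
(3,5): only reaches (1,5)(W), (3,4)(W), (3,2)(W), (3,0)(W), (2,4)(W), all W → L
(3,7): only reaches (1,7)(W), (3,6)(W), (3,4)(W), (3,2)(W), (2,6)(W), all W → L
(4,0): only reaches (2,0)(W), which is W → L
(4,7): only reaches (2,7)(W), (4,6)(W), (4,4)(W), (4,2)(W), (3,6)(W), all W → L
(5,0): only reaches (3,0)(W), which is W → L
(5,2): only reaches (3,2)(W), (5,1)(W), (4,1)(W), all W → L
(5,4): only reaches (3,4)(W), (5,3)(W), (5,1)(W), (4,3)(W), all W → L
(5,6): only reaches (3,6)(W), (5,5)(W), (5,3)(W), (5,1)(W), (4,5)(W), all W → L
(6,2): only reaches (4,2)(W), (6,1)(W), (5,1)(W), all W → L
(6,4): only reaches (4,4)(W), (6,3)(W), (6,1)(W), (5,3)(W), all W → L
(6,6): only reaches (4,6)(W), (6,5)(W), (6,3)(W), (6,1)(W), (5,5)(W), all W → L
(6,8): only reaches (4,8)(W), (6,7)(W), (6,5)(W), (6,3)(W), (5,7)(W), all W → L
(7,1): only reaches (5,1)(W), (7,0)(W), (6,0)(W), all W → L
(7,8): only reaches (5,8)(W), (7,7)(W), (7,5)(W), (7,3)(W), (6,7)(W), all W → L
Every other cell has at least one move into one of the L cells above, so it is W.
The starting position (7,8) is L: whatever Player 1 does, the opponent receives a W position.

Player 2 wins.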